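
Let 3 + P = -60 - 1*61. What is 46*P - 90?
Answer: -5794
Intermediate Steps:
P = -124 (P = -3 + (-60 - 1*61) = -3 + (-60 - 61) = -3 - 121 = -124)
46*P - 90 = 46*(-124) - 90 = -5704 - 90 = -5794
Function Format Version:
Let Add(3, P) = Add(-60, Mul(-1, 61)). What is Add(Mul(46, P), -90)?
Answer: -5794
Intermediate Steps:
P = -124 (P = Add(-3, Add(-60, Mul(-1, 61))) = Add(-3, Add(-60, -61)) = Add(-3, -121) = -124)
Add(Mul(46, P), -90) = Add(Mul(46, -124), -90) = Add(-5704, -90) = -5794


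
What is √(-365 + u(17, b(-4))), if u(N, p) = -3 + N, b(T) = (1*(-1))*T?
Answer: 3*I*√39 ≈ 18.735*I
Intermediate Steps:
b(T) = -T
√(-365 + u(17, b(-4))) = √(-365 + (-3 + 17)) = √(-365 + 14) = √(-351) = 3*I*√39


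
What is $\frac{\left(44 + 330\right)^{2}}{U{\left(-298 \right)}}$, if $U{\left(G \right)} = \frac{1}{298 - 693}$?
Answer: $-55251020$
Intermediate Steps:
$U{\left(G \right)} = - \frac{1}{395}$ ($U{\left(G \right)} = \frac{1}{298 - 693} = \frac{1}{-395} = - \frac{1}{395}$)
$\frac{\left(44 + 330\right)^{2}}{U{\left(-298 \right)}} = \frac{\left(44 + 330\right)^{2}}{- \frac{1}{395}} = 374^{2} \left(-395\right) = 139876 \left(-395\right) = -55251020$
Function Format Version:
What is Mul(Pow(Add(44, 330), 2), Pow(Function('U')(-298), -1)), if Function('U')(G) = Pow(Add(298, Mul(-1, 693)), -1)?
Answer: -55251020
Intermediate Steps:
Function('U')(G) = Rational(-1, 395) (Function('U')(G) = Pow(Add(298, -693), -1) = Pow(-395, -1) = Rational(-1, 395))
Mul(Pow(Add(44, 330), 2), Pow(Function('U')(-298), -1)) = Mul(Pow(Add(44, 330), 2), Pow(Rational(-1, 395), -1)) = Mul(Pow(374, 2), -395) = Mul(139876, -395) = -55251020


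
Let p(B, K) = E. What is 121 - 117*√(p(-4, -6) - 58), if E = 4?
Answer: 121 - 351*I*√6 ≈ 121.0 - 859.77*I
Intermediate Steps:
p(B, K) = 4
121 - 117*√(p(-4, -6) - 58) = 121 - 117*√(4 - 58) = 121 - 351*I*√6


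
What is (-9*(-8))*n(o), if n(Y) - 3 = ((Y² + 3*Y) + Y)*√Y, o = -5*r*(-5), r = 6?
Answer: 216 + 8316000*√6 ≈ 2.0370e+7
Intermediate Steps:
o = 150 (o = -5*6*(-5) = -30*(-5) = 150)
n(Y) = 3 + √Y*(Y² + 4*Y) (n(Y) = 3 + ((Y² + 3*Y) + Y)*√Y = 3 + (Y² + 4*Y)*√Y = 3 + √Y*(Y² + 4*Y))
(-9*(-8))*n(o) = (-9*(-8))*(3 + 150^(5/2) + 4*150^(3/2)) = 72*(3 + 112500*√6 + 4*(750*√6)) = 72*(3 + 112500*√6 + 3000*√6) = 72*(3 + 115500*√6) = 216 + 8316000*√6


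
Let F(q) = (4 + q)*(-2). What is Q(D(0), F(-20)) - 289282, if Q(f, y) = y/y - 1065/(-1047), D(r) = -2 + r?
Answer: -100958714/349 ≈ -2.8928e+5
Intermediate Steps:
F(q) = -8 - 2*q
Q(f, y) = 704/349 (Q(f, y) = 1 - 1065*(-1/1047) = 1 + 355/349 = 704/349)
Q(D(0), F(-20)) - 289282 = 704/349 - 289282 = -100958714/349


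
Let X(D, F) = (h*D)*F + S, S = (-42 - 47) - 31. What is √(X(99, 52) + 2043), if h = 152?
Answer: √784419 ≈ 885.67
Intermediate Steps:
S = -120 (S = -89 - 31 = -120)
X(D, F) = -120 + 152*D*F (X(D, F) = (152*D)*F - 120 = 152*D*F - 120 = -120 + 152*D*F)
√(X(99, 52) + 2043) = √((-120 + 152*99*52) + 2043) = √((-120 + 782496) + 2043) = √(782376 + 2043) = √784419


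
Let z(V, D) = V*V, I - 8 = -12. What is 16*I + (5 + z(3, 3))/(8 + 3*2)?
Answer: -63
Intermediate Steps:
I = -4 (I = 8 - 12 = -4)
z(V, D) = V²
16*I + (5 + z(3, 3))/(8 + 3*2) = 16*(-4) + (5 + 3²)/(8 + 3*2) = -64 + (5 + 9)/(8 + 6) = -64 + 14/14 = -64 + 14*(1/14) = -64 + 1 = -63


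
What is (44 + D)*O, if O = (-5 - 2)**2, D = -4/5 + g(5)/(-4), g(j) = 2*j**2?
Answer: 15043/10 ≈ 1504.3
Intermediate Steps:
D = -133/10 (D = -4/5 + (2*5**2)/(-4) = -4*1/5 + (2*25)*(-1/4) = -4/5 + 50*(-1/4) = -4/5 - 25/2 = -133/10 ≈ -13.300)
O = 49 (O = (-7)**2 = 49)
(44 + D)*O = (44 - 133/10)*49 = (307/10)*49 = 15043/10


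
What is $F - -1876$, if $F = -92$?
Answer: $1784$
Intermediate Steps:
$F - -1876 = -92 - -1876 = -92 + 1876 = 1784$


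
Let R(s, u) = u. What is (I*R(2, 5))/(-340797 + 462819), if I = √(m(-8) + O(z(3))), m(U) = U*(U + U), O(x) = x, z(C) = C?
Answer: 5*√131/122022 ≈ 0.00046899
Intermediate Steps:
m(U) = 2*U² (m(U) = U*(2*U) = 2*U²)
I = √131 (I = √(2*(-8)² + 3) = √(2*64 + 3) = √(128 + 3) = √131 ≈ 11.446)
(I*R(2, 5))/(-340797 + 462819) = (√131*5)/(-340797 + 462819) = (5*√131)/122022 = (5*√131)*(1/122022) = 5*√131/122022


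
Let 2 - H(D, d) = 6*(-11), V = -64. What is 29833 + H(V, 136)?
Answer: 29901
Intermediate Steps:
H(D, d) = 68 (H(D, d) = 2 - 6*(-11) = 2 - 1*(-66) = 2 + 66 = 68)
29833 + H(V, 136) = 29833 + 68 = 29901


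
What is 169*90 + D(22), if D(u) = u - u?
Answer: 15210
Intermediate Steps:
D(u) = 0
169*90 + D(22) = 169*90 + 0 = 15210 + 0 = 15210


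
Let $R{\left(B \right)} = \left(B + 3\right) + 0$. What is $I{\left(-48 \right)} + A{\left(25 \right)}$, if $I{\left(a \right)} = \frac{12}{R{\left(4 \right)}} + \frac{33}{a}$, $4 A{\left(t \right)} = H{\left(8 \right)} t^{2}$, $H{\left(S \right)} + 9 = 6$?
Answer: $- \frac{52385}{112} \approx -467.72$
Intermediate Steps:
$H{\left(S \right)} = -3$ ($H{\left(S \right)} = -9 + 6 = -3$)
$A{\left(t \right)} = - \frac{3 t^{2}}{4}$ ($A{\left(t \right)} = \frac{\left(-3\right) t^{2}}{4} = - \frac{3 t^{2}}{4}$)
$R{\left(B \right)} = 3 + B$ ($R{\left(B \right)} = \left(3 + B\right) + 0 = 3 + B$)
$I{\left(a \right)} = \frac{12}{7} + \frac{33}{a}$ ($I{\left(a \right)} = \frac{12}{3 + 4} + \frac{33}{a} = \frac{12}{7} + \frac{33}{a}$)
$I{\left(-48 \right)} + A{\left(25 \right)} = \left(\frac{12}{7} + \frac{33}{-48}\right) - \frac{3 \cdot 25^{2}}{4} = \left(\frac{12}{7} + 33 \left(- \frac{1}{48}\right)\right) - \frac{1875}{4} = \left(\frac{12}{7} - \frac{11}{16}\right) - \frac{1875}{4} = \frac{115}{112} - \frac{1875}{4} = - \frac{52385}{112}$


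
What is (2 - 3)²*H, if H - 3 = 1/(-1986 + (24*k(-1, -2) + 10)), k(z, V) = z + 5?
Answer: 5639/1880 ≈ 2.9995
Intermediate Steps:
k(z, V) = 5 + z
H = 5639/1880 (H = 3 + 1/(-1986 + (24*(5 - 1) + 10)) = 3 + 1/(-1986 + (24*4 + 10)) = 3 + 1/(-1986 + (96 + 10)) = 3 + 1/(-1986 + 106) = 3 + 1/(-1880) = 3 - 1/1880 = 5639/1880 ≈ 2.9995)
(2 - 3)²*H = (2 - 3)²*(5639/1880) = (-1)²*(5639/1880) = 1*(5639/1880) = 5639/1880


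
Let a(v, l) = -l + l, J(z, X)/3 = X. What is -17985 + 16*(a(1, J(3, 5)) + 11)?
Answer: -17809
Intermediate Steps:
J(z, X) = 3*X
a(v, l) = 0
-17985 + 16*(a(1, J(3, 5)) + 11) = -17985 + 16*(0 + 11) = -17985 + 16*11 = -17985 + 176 = -17809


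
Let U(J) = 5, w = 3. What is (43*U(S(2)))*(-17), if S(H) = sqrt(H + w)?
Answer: -3655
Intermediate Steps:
S(H) = sqrt(3 + H) (S(H) = sqrt(H + 3) = sqrt(3 + H))
(43*U(S(2)))*(-17) = (43*5)*(-17) = 215*(-17) = -3655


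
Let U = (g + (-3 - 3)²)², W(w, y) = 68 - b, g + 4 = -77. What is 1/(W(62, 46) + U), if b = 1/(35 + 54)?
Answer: 89/186276 ≈ 0.00047779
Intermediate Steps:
g = -81 (g = -4 - 77 = -81)
b = 1/89 ≈ 0.011236
W(w, y) = 6051/89 (W(w, y) = 68 - 1*1/89 = 68 - 1/89 = 6051/89)
U = 2025 (U = (-81 + (-3 - 3)²)² = (-81 + (-6)²)² = (-81 + 36)² = (-45)² = 2025)
1/(W(62, 46) + U) = 1/(6051/89 + 2025) = 1/(186276/89) = 89/186276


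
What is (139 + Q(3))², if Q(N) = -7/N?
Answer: 168100/9 ≈ 18678.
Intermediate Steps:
(139 + Q(3))² = (139 - 7/3)² = (410/3)² = 168100/9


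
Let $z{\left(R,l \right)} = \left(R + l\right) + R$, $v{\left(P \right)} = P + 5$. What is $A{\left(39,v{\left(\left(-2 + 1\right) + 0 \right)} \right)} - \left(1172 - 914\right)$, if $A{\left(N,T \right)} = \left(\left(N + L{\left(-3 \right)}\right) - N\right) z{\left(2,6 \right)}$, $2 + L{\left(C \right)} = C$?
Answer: $-308$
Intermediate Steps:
$L{\left(C \right)} = -2 + C$
$v{\left(P \right)} = 5 + P$
$z{\left(R,l \right)} = l + 2 R$
$A{\left(N,T \right)} = -50$ ($A{\left(N,T \right)} = \left(\left(N - 5\right) - N\right) \left(6 + 2 \cdot 2\right) = \left(\left(N - 5\right) - N\right) \left(6 + 4\right) = \left(\left(-5 + N\right) - N\right) 10 = \left(-5\right) 10 = -50$)
$A{\left(39,v{\left(\left(-2 + 1\right) + 0 \right)} \right)} - \left(1172 - 914\right) = -50 - \left(1172 - 914\right) = -50 - 258 = -308$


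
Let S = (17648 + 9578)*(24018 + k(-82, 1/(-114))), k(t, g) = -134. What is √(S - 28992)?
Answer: 2*√162559198 ≈ 25500.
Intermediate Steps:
S = 650265784 (S = (17648 + 9578)*(24018 - 134) = 27226*23884 = 650265784)
√(S - 28992) = √(650265784 - 28992) = √650236792 = 2*√162559198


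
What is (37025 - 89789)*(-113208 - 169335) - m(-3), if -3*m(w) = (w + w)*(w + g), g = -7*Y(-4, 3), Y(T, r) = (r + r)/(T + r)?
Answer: 14908098774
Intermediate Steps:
Y(T, r) = 2*r/(T + r) (Y(T, r) = (2*r)/(T + r) = 2*r/(T + r))
g = 42 (g = -14*3/(-4 + 3) = -14*3/(-1) = -14*3*(-1) = -7*(-6) = 42)
m(w) = -2*w*(42 + w)/3 (m(w) = -(w + w)*(w + 42)/3 = -2*w*(42 + w)/3)
(37025 - 89789)*(-113208 - 169335) - m(-3) = (37025 - 89789)*(-113208 - 169335) - (-2)*(-3)*(42 - 3)/3 = -52764*(-282543) - (-2)*(-3)*39/3 = 14908098852 - 1*78 = 14908098852 - 78 = 14908098774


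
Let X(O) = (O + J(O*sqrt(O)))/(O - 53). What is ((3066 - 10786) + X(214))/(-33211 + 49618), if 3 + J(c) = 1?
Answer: -414236/880509 ≈ -0.47045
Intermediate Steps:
J(c) = -2 (J(c) = -3 + 1 = -2)
X(O) = (-2 + O)/(-53 + O) (X(O) = (O - 2)/(O - 53) = (-2 + O)/(-53 + O))
((3066 - 10786) + X(214))/(-33211 + 49618) = ((3066 - 10786) + (-2 + 214)/(-53 + 214))/(-33211 + 49618) = (-7720 + 212/161)/16407 = (-7720 + (1/161)*212)*(1/16407) = (-7720 + 212/161)*(1/16407) = -1242708/161*1/16407 = -414236/880509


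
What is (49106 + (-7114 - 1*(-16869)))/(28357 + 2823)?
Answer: 58861/31180 ≈ 1.8878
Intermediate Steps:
(49106 + (-7114 - 1*(-16869)))/(28357 + 2823) = (49106 + (-7114 + 16869))/31180 = (49106 + 9755)*(1/31180) = 58861*(1/31180) = 58861/31180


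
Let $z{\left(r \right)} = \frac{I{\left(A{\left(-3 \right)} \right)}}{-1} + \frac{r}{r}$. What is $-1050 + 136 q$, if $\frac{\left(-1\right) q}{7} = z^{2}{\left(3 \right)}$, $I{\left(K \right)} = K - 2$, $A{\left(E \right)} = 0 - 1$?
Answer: $-16282$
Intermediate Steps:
$A{\left(E \right)} = -1$ ($A{\left(E \right)} = 0 - 1 = -1$)
$I{\left(K \right)} = -2 + K$
$z{\left(r \right)} = 4$ ($z{\left(r \right)} = \frac{-2 - 1}{-1} + \frac{r}{r} = \left(-3\right) \left(-1\right) + 1 = 3 + 1 = 4$)
$q = -112$ ($q = - 7 \cdot 4^{2} = \left(-7\right) 16 = -112$)
$-1050 + 136 q = -1050 + 136 \left(-112\right) = -1050 - 15232 = -16282$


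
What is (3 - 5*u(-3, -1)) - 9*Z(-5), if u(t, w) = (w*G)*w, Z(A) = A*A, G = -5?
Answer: -197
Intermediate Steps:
Z(A) = A²
u(t, w) = -5*w² (u(t, w) = (w*(-5))*w = (-5*w)*w = -5*w²)
(3 - 5*u(-3, -1)) - 9*Z(-5) = (3 - (-25)*(-1)²) - 9*(-5)² = (3 - (-25)) - 9*25 = (3 - 5*(-5)) - 225 = (3 + 25) - 225 = 28 - 225 = -197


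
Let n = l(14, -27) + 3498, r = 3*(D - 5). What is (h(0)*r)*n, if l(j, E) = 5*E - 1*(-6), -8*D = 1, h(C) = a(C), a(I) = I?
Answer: 0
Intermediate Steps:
h(C) = C
D = -1/8 (D = -1/8*1 = -1/8 ≈ -0.12500)
r = -123/8 (r = 3*(-1/8 - 5) = 3*(-41/8) = -123/8 ≈ -15.375)
l(j, E) = 6 + 5*E (l(j, E) = 5*E + 6 = 6 + 5*E)
n = 3369 (n = (6 + 5*(-27)) + 3498 = (6 - 135) + 3498 = -129 + 3498 = 3369)
(h(0)*r)*n = (0*(-123/8))*3369 = 0*3369 = 0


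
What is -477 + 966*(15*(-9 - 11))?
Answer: -290277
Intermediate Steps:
-477 + 966*(15*(-9 - 11)) = -477 + 966*(15*(-20)) = -477 + 966*(-300) = -477 - 289800 = -290277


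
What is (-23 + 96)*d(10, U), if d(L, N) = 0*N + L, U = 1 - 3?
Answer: 730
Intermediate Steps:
U = -2
d(L, N) = L (d(L, N) = 0 + L = L)
(-23 + 96)*d(10, U) = (-23 + 96)*10 = 73*10 = 730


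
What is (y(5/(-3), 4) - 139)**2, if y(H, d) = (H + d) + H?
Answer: 172225/9 ≈ 19136.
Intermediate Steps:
y(H, d) = d + 2*H
(y(5/(-3), 4) - 139)**2 = ((4 + 2*(5/(-3))) - 139)**2 = ((4 + 2*(5*(-1/3))) - 139)**2 = ((4 + 2*(-5/3)) - 139)**2 = ((4 - 10/3) - 139)**2 = (2/3 - 139)**2 = (-415/3)**2 = 172225/9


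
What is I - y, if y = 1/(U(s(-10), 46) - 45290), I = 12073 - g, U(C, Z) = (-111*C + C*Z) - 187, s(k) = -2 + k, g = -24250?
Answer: 1623529132/44697 ≈ 36323.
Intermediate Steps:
U(C, Z) = -187 - 111*C + C*Z
I = 36323 (I = 12073 - 1*(-24250) = 12073 + 24250 = 36323)
y = -1/44697 (y = 1/((-187 - 111*(-2 - 10) + (-2 - 10)*46) - 45290) = 1/((-187 - 111*(-12) - 12*46) - 45290) = 1/((-187 + 1332 - 552) - 45290) = 1/(593 - 45290) = 1/(-44697) = -1/44697 ≈ -2.2373e-5)
I - y = 36323 - 1*(-1/44697) = 36323 + 1/44697 = 1623529132/44697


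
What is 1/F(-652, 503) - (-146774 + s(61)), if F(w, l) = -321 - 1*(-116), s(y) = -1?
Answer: 30088874/205 ≈ 1.4678e+5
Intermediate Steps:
F(w, l) = -205 (F(w, l) = -321 + 116 = -205)
1/F(-652, 503) - (-146774 + s(61)) = 1/(-205) - (-146774 - 1) = -1/205 - 1*(-146775) = -1/205 + 146775 = 30088874/205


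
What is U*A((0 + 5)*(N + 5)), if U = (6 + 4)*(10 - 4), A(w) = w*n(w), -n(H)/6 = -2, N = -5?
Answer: 0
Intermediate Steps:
n(H) = 12 (n(H) = -6*(-2) = 12)
A(w) = 12*w (A(w) = w*12 = 12*w)
U = 60 (U = 10*6 = 60)
U*A((0 + 5)*(N + 5)) = 60*(12*((0 + 5)*(-5 + 5))) = 60*(12*(5*0)) = 60*(12*0) = 60*0 = 0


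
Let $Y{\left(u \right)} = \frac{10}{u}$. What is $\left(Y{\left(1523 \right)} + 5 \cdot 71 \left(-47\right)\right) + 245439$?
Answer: $\frac{348392352}{1523} \approx 2.2875 \cdot 10^{5}$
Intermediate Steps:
$\left(Y{\left(1523 \right)} + 5 \cdot 71 \left(-47\right)\right) + 245439 = \left(\frac{10}{1523} + 5 \cdot 71 \left(-47\right)\right) + 245439 = \left(10 \cdot \frac{1}{1523} + 355 \left(-47\right)\right) + 245439 = \left(\frac{10}{1523} - 16685\right) + 245439 = - \frac{25411245}{1523} + 245439 = \frac{348392352}{1523}$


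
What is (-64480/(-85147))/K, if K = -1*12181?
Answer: -4960/79782739 ≈ -6.2169e-5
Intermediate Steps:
K = -12181
(-64480/(-85147))/K = -64480/(-85147)/(-12181) = -64480*(-1/85147)*(-1/12181) = (64480/85147)*(-1/12181) = -4960/79782739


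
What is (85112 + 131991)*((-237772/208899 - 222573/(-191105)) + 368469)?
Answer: 3193561048060601920166/39921643395 ≈ 7.9996e+10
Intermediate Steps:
(85112 + 131991)*((-237772/208899 - 222573/(-191105)) + 368469) = 217103*((-237772*1/208899 - 222573*(-1/191105)) + 368469) = 217103*((-237772/208899 + 222573/191105) + 368469) = 217103*(1055859067/39921643395 + 368469) = 217103*(14709889075971322/39921643395) = 3193561048060601920166/39921643395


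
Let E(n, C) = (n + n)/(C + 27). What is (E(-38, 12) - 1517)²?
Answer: 3509259121/1521 ≈ 2.3072e+6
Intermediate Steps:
E(n, C) = 2*n/(27 + C) (E(n, C) = (2*n)/(27 + C) = 2*n/(27 + C))
(E(-38, 12) - 1517)² = (2*(-38)/(27 + 12) - 1517)² = (2*(-38)/39 - 1517)² = (2*(-38)*(1/39) - 1517)² = (-76/39 - 1517)² = (-59239/39)² = 3509259121/1521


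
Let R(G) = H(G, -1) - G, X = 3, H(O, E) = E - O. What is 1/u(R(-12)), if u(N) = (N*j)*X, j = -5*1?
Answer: -1/345 ≈ -0.0028986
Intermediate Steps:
R(G) = -1 - 2*G (R(G) = (-1 - G) - G = -1 - 2*G)
j = -5
u(N) = -15*N (u(N) = (N*(-5))*3 = -5*N*3 = -15*N)
1/u(R(-12)) = 1/(-15*(-1 - 2*(-12))) = 1/(-15*(-1 + 24)) = 1/(-15*23) = 1/(-345) = -1/345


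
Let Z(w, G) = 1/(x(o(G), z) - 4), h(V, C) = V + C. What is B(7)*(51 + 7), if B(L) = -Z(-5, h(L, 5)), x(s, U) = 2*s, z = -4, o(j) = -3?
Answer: 29/5 ≈ 5.8000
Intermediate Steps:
h(V, C) = C + V
Z(w, G) = -1/10 (Z(w, G) = 1/(2*(-3) - 4) = 1/(-6 - 4) = 1/(-10) = -1/10)
B(L) = 1/10 (B(L) = -1*(-1/10) = 1/10)
B(7)*(51 + 7) = (51 + 7)/10 = (1/10)*58 = 29/5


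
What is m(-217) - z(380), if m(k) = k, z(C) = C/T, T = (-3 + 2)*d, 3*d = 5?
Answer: 11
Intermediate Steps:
d = 5/3 (d = (1/3)*5 = 5/3 ≈ 1.6667)
T = -5/3 (T = (-3 + 2)*(5/3) = -1*5/3 = -5/3 ≈ -1.6667)
z(C) = -3*C/5 (z(C) = C/(-5/3) = C*(-3/5) = -3*C/5)
m(-217) - z(380) = -217 - (-3)*380/5 = -217 - 1*(-228) = -217 + 228 = 11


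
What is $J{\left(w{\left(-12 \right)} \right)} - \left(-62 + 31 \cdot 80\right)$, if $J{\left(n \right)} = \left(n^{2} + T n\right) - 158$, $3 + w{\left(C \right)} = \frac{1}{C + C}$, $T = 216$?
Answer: $- \frac{1856879}{576} \approx -3223.8$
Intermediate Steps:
$w{\left(C \right)} = -3 + \frac{1}{2 C}$ ($w{\left(C \right)} = -3 + \frac{1}{C + C} = -3 + \frac{1}{2 C}$)
$J{\left(n \right)} = -158 + n^{2} + 216 n$ ($J{\left(n \right)} = \left(n^{2} + 216 n\right) - 158 = -158 + n^{2} + 216 n$)
$J{\left(w{\left(-12 \right)} \right)} - \left(-62 + 31 \cdot 80\right) = \left(-158 + \left(-3 + \frac{1}{2 \left(-12\right)}\right)^{2} + 216 \left(-3 + \frac{1}{2 \left(-12\right)}\right)\right) - \left(-62 + 31 \cdot 80\right) = \left(-158 + \left(-3 + \frac{1}{2} \left(- \frac{1}{12}\right)\right)^{2} + 216 \left(-3 + \frac{1}{2} \left(- \frac{1}{12}\right)\right)\right) - \left(-62 + 2480\right) = \left(-158 + \left(-3 - \frac{1}{24}\right)^{2} + 216 \left(-3 - \frac{1}{24}\right)\right) - 2418 = \left(-158 + \left(- \frac{73}{24}\right)^{2} + 216 \left(- \frac{73}{24}\right)\right) - 2418 = \left(-158 + \frac{5329}{576} - 657\right) - 2418 = - \frac{464111}{576} - 2418 = - \frac{1856879}{576}$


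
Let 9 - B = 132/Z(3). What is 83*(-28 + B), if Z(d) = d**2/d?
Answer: -5229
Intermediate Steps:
Z(d) = d
B = -35 (B = 9 - 132/3 = 9 - 1*44 = 9 - 44 = -35)
83*(-28 + B) = 83*(-28 - 35) = 83*(-63) = -5229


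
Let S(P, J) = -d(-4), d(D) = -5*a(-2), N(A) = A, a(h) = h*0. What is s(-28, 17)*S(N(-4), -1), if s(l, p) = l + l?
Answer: 0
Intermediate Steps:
s(l, p) = 2*l
a(h) = 0
d(D) = 0 (d(D) = -5*0 = 0)
S(P, J) = 0 (S(P, J) = -1*0 = 0)
s(-28, 17)*S(N(-4), -1) = (2*(-28))*0 = -56*0 = 0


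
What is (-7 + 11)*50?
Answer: 200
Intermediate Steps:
(-7 + 11)*50 = 4*50 = 200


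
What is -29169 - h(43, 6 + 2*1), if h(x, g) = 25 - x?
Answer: -29151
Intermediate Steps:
-29169 - h(43, 6 + 2*1) = -29169 - (25 - 1*43) = -29169 - (25 - 43) = -29169 - 1*(-18) = -29169 + 18 = -29151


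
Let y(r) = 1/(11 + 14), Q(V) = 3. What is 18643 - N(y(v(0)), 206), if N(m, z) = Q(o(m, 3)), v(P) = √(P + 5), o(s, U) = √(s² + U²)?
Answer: 18640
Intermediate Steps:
o(s, U) = √(U² + s²)
v(P) = √(5 + P)
y(r) = 1/25
N(m, z) = 3
18643 - N(y(v(0)), 206) = 18643 - 1*3 = 18643 - 3 = 18640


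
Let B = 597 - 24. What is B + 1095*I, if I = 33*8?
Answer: 289653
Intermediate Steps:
I = 264
B = 573
B + 1095*I = 573 + 1095*264 = 573 + 289080 = 289653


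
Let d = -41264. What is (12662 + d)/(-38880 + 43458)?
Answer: -681/109 ≈ -6.2477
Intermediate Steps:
(12662 + d)/(-38880 + 43458) = (12662 - 41264)/(-38880 + 43458) = -28602/4578 = -28602*1/4578 = -681/109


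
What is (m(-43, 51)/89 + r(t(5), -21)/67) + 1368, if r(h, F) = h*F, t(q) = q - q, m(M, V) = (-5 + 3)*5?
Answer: 121742/89 ≈ 1367.9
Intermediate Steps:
m(M, V) = -10 (m(M, V) = -2*5 = -10)
t(q) = 0
r(h, F) = F*h
(m(-43, 51)/89 + r(t(5), -21)/67) + 1368 = (-10/89 - 21*0/67) + 1368 = (-10*1/89 + 0*(1/67)) + 1368 = (-10/89 + 0) + 1368 = -10/89 + 1368 = 121742/89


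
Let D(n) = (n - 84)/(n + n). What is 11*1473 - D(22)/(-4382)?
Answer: 1562033981/96404 ≈ 16203.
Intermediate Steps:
D(n) = (-84 + n)/(2*n) (D(n) = (-84 + n)/((2*n)) = (-84 + n)*(1/(2*n)) = (-84 + n)/(2*n))
11*1473 - D(22)/(-4382) = 11*1473 - (½)*(-84 + 22)/22/(-4382) = 16203 - (½)*(1/22)*(-62)*(-1)/4382 = 16203 - (-31)*(-1)/(22*4382) = 16203 - 1*31/96404 = 16203 - 31/96404 = 1562033981/96404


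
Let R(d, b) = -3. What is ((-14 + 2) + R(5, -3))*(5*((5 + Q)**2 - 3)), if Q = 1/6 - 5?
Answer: 2675/12 ≈ 222.92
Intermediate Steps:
Q = -29/6 (Q = 1/6 - 5 = -29/6 ≈ -4.8333)
((-14 + 2) + R(5, -3))*(5*((5 + Q)**2 - 3)) = ((-14 + 2) - 3)*(5*((5 - 29/6)**2 - 3)) = (-12 - 3)*(5*((1/6)**2 - 3)) = -75*(1/36 - 3) = -75*(-107)/36 = -15*(-535/36) = 2675/12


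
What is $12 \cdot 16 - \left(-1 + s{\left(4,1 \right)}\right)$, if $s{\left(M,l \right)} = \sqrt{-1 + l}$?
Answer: $193$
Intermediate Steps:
$12 \cdot 16 - \left(-1 + s{\left(4,1 \right)}\right) = 12 \cdot 16 - \left(-1 + \sqrt{-1 + 1}\right) = 192 + \left(\left(-5 - \sqrt{0}\right) + 6\right) = 192 + \left(\left(-5 - 0\right) + 6\right) = 192 + \left(\left(-5 + 0\right) + 6\right) = 192 + \left(-5 + 6\right) = 192 + 1 = 193$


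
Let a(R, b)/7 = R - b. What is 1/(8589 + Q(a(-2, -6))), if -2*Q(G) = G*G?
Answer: 1/8197 ≈ 0.00012200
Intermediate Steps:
a(R, b) = -7*b + 7*R (a(R, b) = 7*(R - b) = -7*b + 7*R)
Q(G) = -G**2/2 (Q(G) = -G*G/2 = -G**2/2)
1/(8589 + Q(a(-2, -6))) = 1/(8589 - (-7*(-6) + 7*(-2))**2/2) = 1/(8589 - (42 - 14)**2/2) = 1/(8589 - 1/2*28**2) = 1/(8589 - 1/2*784) = 1/(8589 - 392) = 1/8197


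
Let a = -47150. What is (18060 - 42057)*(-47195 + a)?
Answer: 2263996965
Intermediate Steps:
(18060 - 42057)*(-47195 + a) = (18060 - 42057)*(-47195 - 47150) = -23997*(-94345) = 2263996965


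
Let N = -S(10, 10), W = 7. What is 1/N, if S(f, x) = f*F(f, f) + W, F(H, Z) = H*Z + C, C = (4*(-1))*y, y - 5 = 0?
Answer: -1/807 ≈ -0.0012392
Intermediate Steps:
y = 5 (y = 5 + 0 = 5)
C = -20 (C = (4*(-1))*5 = -4*5 = -20)
F(H, Z) = -20 + H*Z (F(H, Z) = H*Z - 20 = -20 + H*Z)
S(f, x) = 7 + f*(-20 + f²) (S(f, x) = f*(-20 + f*f) + 7 = f*(-20 + f²) + 7 = 7 + f*(-20 + f²))
N = -807 (N = -(7 + 10*(-20 + 10²)) = -(7 + 10*(-20 + 100)) = -(7 + 10*80) = -(7 + 800) = -1*807 = -807)
1/N = 1/(-807) = -1/807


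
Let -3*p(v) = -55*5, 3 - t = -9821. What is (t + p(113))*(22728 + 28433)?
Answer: 1521886267/3 ≈ 5.0730e+8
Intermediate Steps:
t = 9824 (t = 3 - 1*(-9821) = 3 + 9821 = 9824)
p(v) = 275/3 (p(v) = -(-55)*5/3 = -⅓*(-275) = 275/3)
(t + p(113))*(22728 + 28433) = (9824 + 275/3)*(22728 + 28433) = (29747/3)*51161 = 1521886267/3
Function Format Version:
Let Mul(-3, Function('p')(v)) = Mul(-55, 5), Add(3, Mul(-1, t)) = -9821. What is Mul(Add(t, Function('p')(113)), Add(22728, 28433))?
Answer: Rational(1521886267, 3) ≈ 5.0730e+8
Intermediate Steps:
t = 9824 (t = Add(3, Mul(-1, -9821)) = Add(3, 9821) = 9824)
Function('p')(v) = Rational(275, 3) (Function('p')(v) = Mul(Rational(-1, 3), Mul(-55, 5)) = Mul(Rational(-1, 3), -275) = Rational(275, 3))
Mul(Add(t, Function('p')(113)), Add(22728, 28433)) = Mul(Add(9824, Rational(275, 3)), Add(22728, 28433)) = Mul(Rational(29747, 3), 51161) = Rational(1521886267, 3)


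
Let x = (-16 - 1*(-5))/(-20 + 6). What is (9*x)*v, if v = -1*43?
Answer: -4257/14 ≈ -304.07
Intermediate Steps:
v = -43
x = 11/14 (x = (-16 + 5)/(-14) = -11*(-1/14) = 11/14 ≈ 0.78571)
(9*x)*v = (9*(11/14))*(-43) = (99/14)*(-43) = -4257/14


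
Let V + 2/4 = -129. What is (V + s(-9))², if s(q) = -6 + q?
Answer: 83521/4 ≈ 20880.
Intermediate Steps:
V = -259/2 (V = -½ - 129 = -259/2 ≈ -129.50)
(V + s(-9))² = (-259/2 + (-6 - 9))² = (-259/2 - 15)² = (-289/2)² = 83521/4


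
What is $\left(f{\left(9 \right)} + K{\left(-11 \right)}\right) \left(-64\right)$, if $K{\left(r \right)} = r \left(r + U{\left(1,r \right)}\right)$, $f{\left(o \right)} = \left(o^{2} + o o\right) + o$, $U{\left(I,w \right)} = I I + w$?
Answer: $-25728$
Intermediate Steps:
$U{\left(I,w \right)} = w + I^{2}$ ($U{\left(I,w \right)} = I^{2} + w = w + I^{2}$)
$f{\left(o \right)} = o + 2 o^{2}$ ($f{\left(o \right)} = \left(o^{2} + o^{2}\right) + o = 2 o^{2} + o = o + 2 o^{2}$)
$K{\left(r \right)} = r \left(1 + 2 r\right)$ ($K{\left(r \right)} = r \left(r + \left(r + 1^{2}\right)\right) = r \left(r + \left(r + 1\right)\right) = r \left(r + \left(1 + r\right)\right) = r \left(1 + 2 r\right)$)
$\left(f{\left(9 \right)} + K{\left(-11 \right)}\right) \left(-64\right) = \left(9 \left(1 + 2 \cdot 9\right) - 11 \left(1 + 2 \left(-11\right)\right)\right) \left(-64\right) = \left(9 \left(1 + 18\right) - 11 \left(1 - 22\right)\right) \left(-64\right) = \left(9 \cdot 19 - -231\right) \left(-64\right) = \left(171 + 231\right) \left(-64\right) = 402 \left(-64\right) = -25728$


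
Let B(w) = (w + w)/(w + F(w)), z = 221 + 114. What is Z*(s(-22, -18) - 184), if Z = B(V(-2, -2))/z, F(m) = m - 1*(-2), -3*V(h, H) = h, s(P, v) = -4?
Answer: -376/1675 ≈ -0.22448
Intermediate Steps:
z = 335
V(h, H) = -h/3
F(m) = 2 + m (F(m) = m + 2 = 2 + m)
B(w) = 2*w/(2 + 2*w) (B(w) = (w + w)/(w + (2 + w)) = (2*w)/(2 + 2*w) = 2*w/(2 + 2*w))
Z = 2/1675 (Z = ((-⅓*(-2))/(1 - ⅓*(-2)))/335 = (2/(3*(1 + ⅔)))*(1/335) = (2/(3*(5/3)))*(1/335) = ((⅔)*(⅗))*(1/335) = (⅖)*(1/335) = 2/1675 ≈ 0.0011940)
Z*(s(-22, -18) - 184) = 2*(-4 - 184)/1675 = (2/1675)*(-188) = -376/1675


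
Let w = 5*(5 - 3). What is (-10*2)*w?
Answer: -200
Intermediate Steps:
w = 10 (w = 5*2 = 10)
(-10*2)*w = -10*2*10 = -20*10 = -200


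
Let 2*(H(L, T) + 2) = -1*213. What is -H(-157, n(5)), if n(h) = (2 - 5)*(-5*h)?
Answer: 217/2 ≈ 108.50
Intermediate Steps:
n(h) = 15*h (n(h) = -(-15)*h = 15*h)
H(L, T) = -217/2 (H(L, T) = -2 + (-1*213)/2 = -2 + (½)*(-213) = -2 - 213/2 = -217/2)
-H(-157, n(5)) = -1*(-217/2) = 217/2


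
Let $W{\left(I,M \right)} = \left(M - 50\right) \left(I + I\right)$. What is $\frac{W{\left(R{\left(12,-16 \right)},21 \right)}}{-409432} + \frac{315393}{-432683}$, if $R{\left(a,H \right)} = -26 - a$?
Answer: $- \frac{32521405027}{44288566514} \approx -0.73431$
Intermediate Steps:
$W{\left(I,M \right)} = 2 I \left(-50 + M\right)$ ($W{\left(I,M \right)} = \left(-50 + M\right) 2 I = 2 I \left(-50 + M\right)$)
$\frac{W{\left(R{\left(12,-16 \right)},21 \right)}}{-409432} + \frac{315393}{-432683} = \frac{2 \left(-26 - 12\right) \left(-50 + 21\right)}{-409432} + \frac{315393}{-432683} = 2 \left(-26 - 12\right) \left(-29\right) \left(- \frac{1}{409432}\right) + 315393 \left(- \frac{1}{432683}\right) = 2 \left(-38\right) \left(-29\right) \left(- \frac{1}{409432}\right) - \frac{315393}{432683} = 2204 \left(- \frac{1}{409432}\right) - \frac{315393}{432683} = - \frac{551}{102358} - \frac{315393}{432683} = - \frac{32521405027}{44288566514}$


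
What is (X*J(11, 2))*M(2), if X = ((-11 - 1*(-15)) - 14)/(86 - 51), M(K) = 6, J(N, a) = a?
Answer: -24/7 ≈ -3.4286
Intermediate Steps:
X = -2/7 (X = ((-11 + 15) - 14)/35 = (4 - 14)*(1/35) = -10*1/35 = -2/7 ≈ -0.28571)
(X*J(11, 2))*M(2) = -2/7*2*6 = -4/7*6 = -24/7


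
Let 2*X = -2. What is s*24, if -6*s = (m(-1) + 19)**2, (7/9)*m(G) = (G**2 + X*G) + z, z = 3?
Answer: -126736/49 ≈ -2586.4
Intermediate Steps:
X = -1 (X = (1/2)*(-2) = -1)
m(G) = 27/7 - 9*G/7 + 9*G**2/7 (m(G) = 9*((G**2 - G) + 3)/7 = 9*(3 + G**2 - G)/7 = 27/7 - 9*G/7 + 9*G**2/7)
s = -15842/147 (s = -((27/7 - 9/7*(-1) + (9/7)*(-1)**2) + 19)**2/6 = -((27/7 + 9/7 + (9/7)*1) + 19)**2/6 = -((27/7 + 9/7 + 9/7) + 19)**2/6 = -(45/7 + 19)**2/6 = -(178/7)**2/6 = -1/6*31684/49 = -15842/147 ≈ -107.77)
s*24 = -15842/147*24 = -126736/49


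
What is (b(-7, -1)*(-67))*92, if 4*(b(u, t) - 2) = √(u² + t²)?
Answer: -12328 - 7705*√2 ≈ -23225.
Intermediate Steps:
b(u, t) = 2 + √(t² + u²)/4 (b(u, t) = 2 + √(u² + t²)/4 = 2 + √(t² + u²)/4)
(b(-7, -1)*(-67))*92 = ((2 + √((-1)² + (-7)²)/4)*(-67))*92 = ((2 + √(1 + 49)/4)*(-67))*92 = ((2 + √50/4)*(-67))*92 = ((2 + (5*√2)/4)*(-67))*92 = ((2 + 5*√2/4)*(-67))*92 = (-134 - 335*√2/4)*92 = -12328 - 7705*√2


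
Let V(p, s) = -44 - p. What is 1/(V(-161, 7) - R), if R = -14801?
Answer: 1/14918 ≈ 6.7033e-5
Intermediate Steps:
1/(V(-161, 7) - R) = 1/((-44 - 1*(-161)) - 1*(-14801)) = 1/((-44 + 161) + 14801) = 1/(117 + 14801) = 1/14918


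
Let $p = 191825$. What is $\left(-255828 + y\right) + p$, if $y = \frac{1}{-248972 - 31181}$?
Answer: $- \frac{17930632460}{280153} \approx -64003.0$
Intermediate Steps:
$y = - \frac{1}{280153}$ ($y = \frac{1}{-280153} = - \frac{1}{280153} \approx -3.5695 \cdot 10^{-6}$)
$\left(-255828 + y\right) + p = \left(-255828 - \frac{1}{280153}\right) + 191825 = - \frac{71670981685}{280153} + 191825 = - \frac{17930632460}{280153}$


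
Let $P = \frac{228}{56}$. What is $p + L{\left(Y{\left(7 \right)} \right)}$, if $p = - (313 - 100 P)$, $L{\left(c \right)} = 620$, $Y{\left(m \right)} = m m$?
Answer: $\frac{4999}{7} \approx 714.14$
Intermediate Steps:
$Y{\left(m \right)} = m^{2}$
$P = \frac{57}{14}$ ($P = 228 \cdot \frac{1}{56} = \frac{57}{14} \approx 4.0714$)
$p = \frac{659}{7}$ ($p = - (313 - \frac{2850}{7}) = \left(-1\right) \left(- \frac{659}{7}\right) = \frac{659}{7} \approx 94.143$)
$p + L{\left(Y{\left(7 \right)} \right)} = \frac{659}{7} + 620 = \frac{4999}{7}$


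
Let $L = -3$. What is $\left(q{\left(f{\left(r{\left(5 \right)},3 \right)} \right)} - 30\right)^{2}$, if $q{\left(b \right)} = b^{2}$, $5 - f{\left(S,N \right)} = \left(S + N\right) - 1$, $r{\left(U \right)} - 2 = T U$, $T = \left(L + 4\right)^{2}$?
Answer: $196$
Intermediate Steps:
$T = 1$ ($T = \left(-3 + 4\right)^{2} = 1^{2} = 1$)
$r{\left(U \right)} = 2 + U$ ($r{\left(U \right)} = 2 + 1 U = 2 + U$)
$f{\left(S,N \right)} = 6 - N - S$ ($f{\left(S,N \right)} = 5 - \left(\left(S + N\right) - 1\right) = 5 - \left(\left(N + S\right) - 1\right) = 5 - \left(-1 + N + S\right) = 6 - N - S$)
$\left(q{\left(f{\left(r{\left(5 \right)},3 \right)} \right)} - 30\right)^{2} = \left(\left(6 - 3 - \left(2 + 5\right)\right)^{2} - 30\right)^{2} = \left(\left(6 - 3 - 7\right)^{2} - 30\right)^{2} = \left(\left(-4\right)^{2} - 30\right)^{2} = \left(16 - 30\right)^{2} = \left(-14\right)^{2} = 196$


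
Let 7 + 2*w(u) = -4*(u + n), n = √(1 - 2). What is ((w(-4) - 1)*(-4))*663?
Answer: -9282 + 5304*I ≈ -9282.0 + 5304.0*I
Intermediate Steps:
n = I (n = √(-1) = I ≈ 1.0*I)
w(u) = -7/2 - 2*I - 2*u (w(u) = -7/2 + (-4*(u + I))/2 = -7/2 + (-4*(I + u))/2 = -7/2 + (-4*I - 4*u)/2 = -7/2 + (-2*I - 2*u) = -7/2 - 2*I - 2*u)
((w(-4) - 1)*(-4))*663 = (((-7/2 - 2*I - 2*(-4)) - 1)*(-4))*663 = (((-7/2 - 2*I + 8) - 1)*(-4))*663 = (((9/2 - 2*I) - 1)*(-4))*663 = ((7/2 - 2*I)*(-4))*663 = (-14 + 8*I)*663 = -9282 + 5304*I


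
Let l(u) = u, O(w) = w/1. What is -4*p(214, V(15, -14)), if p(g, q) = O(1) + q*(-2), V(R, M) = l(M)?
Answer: -116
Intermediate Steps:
O(w) = w (O(w) = w*1 = w)
V(R, M) = M
p(g, q) = 1 - 2*q (p(g, q) = 1 + q*(-2) = 1 - 2*q)
-4*p(214, V(15, -14)) = -4*(1 - 2*(-14)) = -4*(1 + 28) = -4*29 = -116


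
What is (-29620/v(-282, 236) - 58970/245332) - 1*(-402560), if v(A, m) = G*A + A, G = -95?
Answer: 327242972471095/812907582 ≈ 4.0256e+5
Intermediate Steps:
v(A, m) = -94*A (v(A, m) = -95*A + A = -94*A)
(-29620/v(-282, 236) - 58970/245332) - 1*(-402560) = (-29620/((-94*(-282))) - 58970/245332) - 1*(-402560) = (-29620/26508 - 58970*1/245332) + 402560 = (-29620*1/26508 - 29485/122666) + 402560 = (-7405/6627 - 29485/122666) + 402560 = -1103738825/812907582 + 402560 = 327242972471095/812907582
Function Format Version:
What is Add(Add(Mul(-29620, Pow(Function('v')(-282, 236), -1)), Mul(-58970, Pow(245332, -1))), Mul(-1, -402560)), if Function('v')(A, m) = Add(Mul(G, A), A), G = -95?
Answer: Rational(327242972471095, 812907582) ≈ 4.0256e+5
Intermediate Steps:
Function('v')(A, m) = Mul(-94, A) (Function('v')(A, m) = Add(Mul(-95, A), A) = Mul(-94, A))
Add(Add(Mul(-29620, Pow(Function('v')(-282, 236), -1)), Mul(-58970, Pow(245332, -1))), Mul(-1, -402560)) = Add(Add(Mul(-29620, Pow(Mul(-94, -282), -1)), Mul(-58970, Pow(245332, -1))), Mul(-1, -402560)) = Add(Add(Mul(-29620, Pow(26508, -1)), Mul(-58970, Rational(1, 245332))), 402560) = Add(Add(Mul(-29620, Rational(1, 26508)), Rational(-29485, 122666)), 402560) = Add(Add(Rational(-7405, 6627), Rational(-29485, 122666)), 402560) = Add(Rational(-1103738825, 812907582), 402560) = Rational(327242972471095, 812907582)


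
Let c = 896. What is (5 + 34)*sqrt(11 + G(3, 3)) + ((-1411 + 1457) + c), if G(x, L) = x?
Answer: 942 + 39*sqrt(14) ≈ 1087.9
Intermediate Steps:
(5 + 34)*sqrt(11 + G(3, 3)) + ((-1411 + 1457) + c) = (5 + 34)*sqrt(11 + 3) + ((-1411 + 1457) + 896) = 39*sqrt(14) + (46 + 896) = 39*sqrt(14) + 942 = 942 + 39*sqrt(14)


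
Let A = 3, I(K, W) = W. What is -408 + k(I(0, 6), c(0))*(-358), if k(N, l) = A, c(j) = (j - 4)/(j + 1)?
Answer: -1482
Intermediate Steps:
c(j) = (-4 + j)/(1 + j)
k(N, l) = 3
-408 + k(I(0, 6), c(0))*(-358) = -408 + 3*(-358) = -408 - 1074 = -1482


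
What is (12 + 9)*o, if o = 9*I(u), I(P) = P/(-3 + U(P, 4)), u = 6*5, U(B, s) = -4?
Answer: -810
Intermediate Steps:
u = 30
I(P) = -P/7 (I(P) = P/(-3 - 4) = P/(-7) = -P/7)
o = -270/7 (o = 9*(-1/7*30) = 9*(-30/7) = -270/7 ≈ -38.571)
(12 + 9)*o = (12 + 9)*(-270/7) = 21*(-270/7) = -810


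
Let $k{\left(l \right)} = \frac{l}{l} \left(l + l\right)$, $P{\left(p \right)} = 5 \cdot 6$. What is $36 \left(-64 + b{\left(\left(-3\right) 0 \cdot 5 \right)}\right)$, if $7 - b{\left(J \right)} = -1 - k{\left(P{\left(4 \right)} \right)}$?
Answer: $144$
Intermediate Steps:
$P{\left(p \right)} = 30$
$k{\left(l \right)} = 2 l$ ($k{\left(l \right)} = 1 \cdot 2 l = 2 l$)
$b{\left(J \right)} = 68$ ($b{\left(J \right)} = 7 - \left(-1 - 2 \cdot 30\right) = 7 - \left(-1 - 60\right) = 7 - -61 = 7 + 61 = 68$)
$36 \left(-64 + b{\left(\left(-3\right) 0 \cdot 5 \right)}\right) = 36 \left(-64 + 68\right) = 36 \cdot 4 = 144$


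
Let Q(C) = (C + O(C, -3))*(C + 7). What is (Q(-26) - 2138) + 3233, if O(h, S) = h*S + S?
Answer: 164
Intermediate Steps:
O(h, S) = S + S*h (O(h, S) = S*h + S = S + S*h)
Q(C) = (-3 - 2*C)*(7 + C) (Q(C) = (C - 3*(1 + C))*(C + 7) = (C + (-3 - 3*C))*(7 + C) = (-3 - 2*C)*(7 + C))
(Q(-26) - 2138) + 3233 = ((-21 - 17*(-26) - 2*(-26)²) - 2138) + 3233 = ((-21 + 442 - 2*676) - 2138) + 3233 = ((-21 + 442 - 1352) - 2138) + 3233 = (-931 - 2138) + 3233 = -3069 + 3233 = 164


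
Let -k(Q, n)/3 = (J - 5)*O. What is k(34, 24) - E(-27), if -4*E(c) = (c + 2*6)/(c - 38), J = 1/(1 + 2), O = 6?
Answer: 4371/52 ≈ 84.058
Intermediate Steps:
J = ⅓ (J = 1/3 = ⅓ ≈ 0.33333)
E(c) = -(12 + c)/(4*(-38 + c)) (E(c) = -(c + 2*6)/(4*(c - 38)) = -(c + 12)/(4*(-38 + c)) = -(12 + c)/(4*(-38 + c)))
k(Q, n) = 84 (k(Q, n) = -3*(⅓ - 5)*6 = -(-14)*6 = -3*(-28) = 84)
k(34, 24) - E(-27) = 84 - (-12 - 1*(-27))/(4*(-38 - 27)) = 84 - (-12 + 27)/(4*(-65)) = 84 - (-1)*15/(4*65) = 84 - 1*(-3/52) = 84 + 3/52 = 4371/52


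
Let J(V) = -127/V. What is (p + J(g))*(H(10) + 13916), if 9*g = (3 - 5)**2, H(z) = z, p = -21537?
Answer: -607807233/2 ≈ -3.0390e+8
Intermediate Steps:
g = 4/9 (g = (3 - 5)**2/9 = (1/9)*(-2)**2 = (1/9)*4 = 4/9 ≈ 0.44444)
(p + J(g))*(H(10) + 13916) = (-21537 - 127/4/9)*(10 + 13916) = (-21537 - 127*9/4)*13926 = (-21537 - 1143/4)*13926 = -87291/4*13926 = -607807233/2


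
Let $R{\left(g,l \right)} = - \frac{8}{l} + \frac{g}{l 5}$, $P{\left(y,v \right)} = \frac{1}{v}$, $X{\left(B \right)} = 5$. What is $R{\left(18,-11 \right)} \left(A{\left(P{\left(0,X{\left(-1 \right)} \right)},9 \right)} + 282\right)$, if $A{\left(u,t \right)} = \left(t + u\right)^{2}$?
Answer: $\frac{18332}{125} \approx 146.66$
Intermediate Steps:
$R{\left(g,l \right)} = - \frac{8}{l} + \frac{g}{5 l}$
$R{\left(18,-11 \right)} \left(A{\left(P{\left(0,X{\left(-1 \right)} \right)},9 \right)} + 282\right) = \frac{-40 + 18}{5 \left(-11\right)} \left(\left(9 + \frac{1}{5}\right)^{2} + 282\right) = \frac{1}{5} \left(- \frac{1}{11}\right) \left(-22\right) \left(\left(9 + \frac{1}{5}\right)^{2} + 282\right) = \frac{2 \left(\left(\frac{46}{5}\right)^{2} + 282\right)}{5} = \frac{2 \left(\frac{2116}{25} + 282\right)}{5} = \frac{2}{5} \cdot \frac{9166}{25} = \frac{18332}{125}$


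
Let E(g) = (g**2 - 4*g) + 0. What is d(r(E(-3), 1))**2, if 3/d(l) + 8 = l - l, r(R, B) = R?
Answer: 9/64 ≈ 0.14063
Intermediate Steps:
E(g) = g**2 - 4*g
d(l) = -3/8 (d(l) = 3/(-8 + (l - l)) = 3/(-8 + 0) = 3/(-8) = 3*(-1/8) = -3/8)
d(r(E(-3), 1))**2 = (-3/8)**2 = 9/64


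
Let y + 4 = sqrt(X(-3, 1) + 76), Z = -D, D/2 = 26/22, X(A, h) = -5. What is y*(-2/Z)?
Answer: -44/13 + 11*sqrt(71)/13 ≈ 3.7452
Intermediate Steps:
D = 26/11 (D = 2*(26/22) = 2*(26*(1/22)) = 2*(13/11) = 26/11 ≈ 2.3636)
Z = -26/11 (Z = -1*26/11 = -26/11 ≈ -2.3636)
y = -4 + sqrt(71) (y = -4 + sqrt(-5 + 76) = -4 + sqrt(71) ≈ 4.4261)
y*(-2/Z) = (-4 + sqrt(71))*(-2/(-26/11)) = (-4 + sqrt(71))*(-2*(-11/26)) = (-4 + sqrt(71))*(11/13) = -44/13 + 11*sqrt(71)/13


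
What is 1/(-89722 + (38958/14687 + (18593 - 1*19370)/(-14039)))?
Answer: -206190793/18499291986385 ≈ -1.1146e-5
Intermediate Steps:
1/(-89722 + (38958/14687 + (18593 - 1*19370)/(-14039))) = 1/(-89722 + (38958*(1/14687) + (18593 - 19370)*(-1/14039))) = 1/(-89722 + (38958/14687 - 777*(-1/14039))) = 1/(-89722 + (38958/14687 + 777/14039)) = 1/(-89722 + 558343161/206190793) = 1/(-18499291986385/206190793) = -206190793/18499291986385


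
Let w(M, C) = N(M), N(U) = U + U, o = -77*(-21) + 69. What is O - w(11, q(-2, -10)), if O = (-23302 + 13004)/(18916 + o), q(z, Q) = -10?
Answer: -231771/10301 ≈ -22.500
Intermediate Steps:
o = 1686 (o = 1617 + 69 = 1686)
N(U) = 2*U
w(M, C) = 2*M
O = -5149/10301 (O = (-23302 + 13004)/(18916 + 1686) = -10298/20602 = -10298*1/20602 = -5149/10301 ≈ -0.49985)
O - w(11, q(-2, -10)) = -5149/10301 - 2*11 = -5149/10301 - 1*22 = -5149/10301 - 22 = -231771/10301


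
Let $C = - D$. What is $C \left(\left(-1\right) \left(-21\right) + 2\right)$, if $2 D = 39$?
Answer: $- \frac{897}{2} \approx -448.5$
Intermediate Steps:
$D = \frac{39}{2}$ ($D = \frac{1}{2} \cdot 39 = \frac{39}{2} \approx 19.5$)
$C = - \frac{39}{2}$ ($C = \left(-1\right) \frac{39}{2} = - \frac{39}{2} \approx -19.5$)
$C \left(\left(-1\right) \left(-21\right) + 2\right) = - \frac{39 \left(\left(-1\right) \left(-21\right) + 2\right)}{2} = - \frac{39 \left(21 + 2\right)}{2} = \left(- \frac{39}{2}\right) 23 = - \frac{897}{2}$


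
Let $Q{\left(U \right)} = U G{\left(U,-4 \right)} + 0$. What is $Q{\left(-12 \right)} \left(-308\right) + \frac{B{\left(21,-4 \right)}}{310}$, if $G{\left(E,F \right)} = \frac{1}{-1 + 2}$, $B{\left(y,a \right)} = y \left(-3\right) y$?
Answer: $\frac{1144437}{310} \approx 3691.7$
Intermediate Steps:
$B{\left(y,a \right)} = - 3 y^{2}$ ($B{\left(y,a \right)} = - 3 y y = - 3 y^{2}$)
$G{\left(E,F \right)} = 1$ ($G{\left(E,F \right)} = 1^{-1} = 1$)
$Q{\left(U \right)} = U$ ($Q{\left(U \right)} = U 1 + 0 = U + 0 = U$)
$Q{\left(-12 \right)} \left(-308\right) + \frac{B{\left(21,-4 \right)}}{310} = \left(-12\right) \left(-308\right) + \frac{\left(-3\right) 21^{2}}{310} = 3696 + \left(-3\right) 441 \cdot \frac{1}{310} = 3696 - \frac{1323}{310} = \frac{1144437}{310}$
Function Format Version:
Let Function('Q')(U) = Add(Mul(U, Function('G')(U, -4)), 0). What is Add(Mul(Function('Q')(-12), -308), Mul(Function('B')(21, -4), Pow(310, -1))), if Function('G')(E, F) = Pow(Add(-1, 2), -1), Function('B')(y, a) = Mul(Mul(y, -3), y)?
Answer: Rational(1144437, 310) ≈ 3691.7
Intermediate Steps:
Function('B')(y, a) = Mul(-3, Pow(y, 2)) (Function('B')(y, a) = Mul(Mul(-3, y), y) = Mul(-3, Pow(y, 2)))
Function('G')(E, F) = 1 (Function('G')(E, F) = Pow(1, -1) = 1)
Function('Q')(U) = U (Function('Q')(U) = Add(Mul(U, 1), 0) = Add(U, 0) = U)
Add(Mul(Function('Q')(-12), -308), Mul(Function('B')(21, -4), Pow(310, -1))) = Add(Mul(-12, -308), Mul(Mul(-3, Pow(21, 2)), Pow(310, -1))) = Add(3696, Mul(Mul(-3, 441), Rational(1, 310))) = Add(3696, Mul(-1323, Rational(1, 310))) = Add(3696, Rational(-1323, 310)) = Rational(1144437, 310)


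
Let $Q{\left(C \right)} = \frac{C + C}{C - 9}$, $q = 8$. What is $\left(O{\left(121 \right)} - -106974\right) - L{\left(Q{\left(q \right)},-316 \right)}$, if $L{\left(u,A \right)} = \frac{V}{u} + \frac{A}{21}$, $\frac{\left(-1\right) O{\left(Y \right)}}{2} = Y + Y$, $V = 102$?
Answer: $\frac{17893919}{168} \approx 1.0651 \cdot 10^{5}$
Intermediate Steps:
$O{\left(Y \right)} = - 4 Y$ ($O{\left(Y \right)} = - 2 \left(Y + Y\right) = - 2 \cdot 2 Y = - 4 Y$)
$Q{\left(C \right)} = \frac{2 C}{-9 + C}$
$L{\left(u,A \right)} = \frac{102}{u} + \frac{A}{21}$
$\left(O{\left(121 \right)} - -106974\right) - L{\left(Q{\left(q \right)},-316 \right)} = \left(\left(-4\right) 121 - -106974\right) - \left(\frac{102}{2 \cdot 8 \frac{1}{-9 + 8}} + \frac{1}{21} \left(-316\right)\right) = \left(-484 + 106974\right) - \left(\frac{102}{2 \cdot 8 \frac{1}{-1}} - \frac{316}{21}\right) = 106490 - \left(\frac{102}{2 \cdot 8 \left(-1\right)} - \frac{316}{21}\right) = 106490 - \left(\frac{102}{-16} - \frac{316}{21}\right) = 106490 - \left(102 \left(- \frac{1}{16}\right) - \frac{316}{21}\right) = 106490 - \left(- \frac{51}{8} - \frac{316}{21}\right) = 106490 - - \frac{3599}{168} = 106490 + \frac{3599}{168} = \frac{17893919}{168}$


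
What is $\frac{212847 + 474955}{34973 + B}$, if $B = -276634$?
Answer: $- \frac{687802}{241661} \approx -2.8461$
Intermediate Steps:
$\frac{212847 + 474955}{34973 + B} = \frac{212847 + 474955}{34973 - 276634} = \frac{687802}{-241661} = 687802 \left(- \frac{1}{241661}\right) = - \frac{687802}{241661}$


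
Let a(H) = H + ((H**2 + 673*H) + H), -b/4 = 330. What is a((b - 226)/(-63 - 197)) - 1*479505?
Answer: -8035206221/16900 ≈ -4.7546e+5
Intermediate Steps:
b = -1320 (b = -4*330 = -1320)
a(H) = H**2 + 675*H (a(H) = H + (H**2 + 674*H) = H**2 + 675*H)
a((b - 226)/(-63 - 197)) - 1*479505 = ((-1320 - 226)/(-63 - 197))*(675 + (-1320 - 226)/(-63 - 197)) - 1*479505 = (-1546/(-260))*(675 - 1546/(-260)) - 479505 = (-1546*(-1/260))*(675 - 1546*(-1/260)) - 479505 = 773*(675 + 773/130)/130 - 479505 = (773/130)*(88523/130) - 479505 = 68428279/16900 - 479505 = -8035206221/16900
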